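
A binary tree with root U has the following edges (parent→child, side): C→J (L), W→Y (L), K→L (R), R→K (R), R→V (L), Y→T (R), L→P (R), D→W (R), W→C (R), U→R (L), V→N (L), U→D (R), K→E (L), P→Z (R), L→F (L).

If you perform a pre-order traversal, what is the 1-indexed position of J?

16

Pre-order visits the node, then its left subtree, then its right subtree.
Visit U.
At U: go left to R.
  Visit R.
  At R: go left to V.
    Visit V.
    At V: go left to N.
      N is a leaf — visit N.
    At V: no right child.
  At R: go right to K.
    Visit K.
    At K: go left to E.
      E is a leaf — visit E.
    At K: go right to L.
      Visit L.
      At L: go left to F.
        F is a leaf — visit F.
      At L: go right to P.
        Visit P.
        At P: no left child.
        At P: go right to Z.
          Z is a leaf — visit Z.
At U: go right to D.
  Visit D.
  At D: no left child.
  At D: go right to W.
    Visit W.
    At W: go left to Y.
      Visit Y.
      At Y: no left child.
      At Y: go right to T.
        T is a leaf — visit T.
    At W: go right to C.
      Visit C.
      At C: go left to J.
        J is a leaf — visit J.
      At C: no right child.
Full pre-order sequence: U, R, V, N, K, E, L, F, P, Z, D, W, Y, T, C, J.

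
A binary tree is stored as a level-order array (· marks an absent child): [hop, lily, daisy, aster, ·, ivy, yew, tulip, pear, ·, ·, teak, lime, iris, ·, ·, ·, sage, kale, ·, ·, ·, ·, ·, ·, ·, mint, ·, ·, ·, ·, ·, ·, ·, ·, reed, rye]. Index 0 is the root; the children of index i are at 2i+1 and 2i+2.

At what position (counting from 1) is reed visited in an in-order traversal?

3

In-order visits the left subtree, then the node, then the right subtree.
At hop: go left to lily.
  At lily: go left to aster.
    At aster: go left to tulip.
      tulip is a leaf — visit tulip.
    Visit aster.
    At aster: go right to pear.
      At pear: go left to sage.
        At sage: go left to reed.
          reed is a leaf — visit reed.
        Visit sage.
        At sage: go right to rye.
          rye is a leaf — visit rye.
      Visit pear.
      At pear: go right to kale.
        kale is a leaf — visit kale.
  Visit lily.
  At lily: no right child.
Visit hop.
At hop: go right to daisy.
  At daisy: go left to ivy.
    At ivy: go left to teak.
      teak is a leaf — visit teak.
    Visit ivy.
    At ivy: go right to lime.
      At lime: no left child.
      Visit lime.
      At lime: go right to mint.
        mint is a leaf — visit mint.
  Visit daisy.
  At daisy: go right to yew.
    At yew: go left to iris.
      iris is a leaf — visit iris.
    Visit yew.
    At yew: no right child.
Full in-order sequence: tulip, aster, reed, sage, rye, pear, kale, lily, hop, teak, ivy, lime, mint, daisy, iris, yew.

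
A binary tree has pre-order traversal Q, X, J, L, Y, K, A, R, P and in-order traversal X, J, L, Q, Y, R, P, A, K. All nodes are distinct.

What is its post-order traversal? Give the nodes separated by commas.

L, J, X, P, R, A, K, Y, Q

The first element of pre-order is the root; it splits in-order into left and right subtrees.
Root Q: left subtree has 3 nodes {X, J, L}, right has 5 {Y, R, P, A, K}.
  Root X: left subtree has 0 nodes { }, right has 2 {J, L}.
    Root J: left subtree has 0 nodes { }, right has 1 {L}.
  Root Y: left subtree has 0 nodes { }, right has 4 {R, P, A, K}.
    Root K: left subtree has 3 nodes {R, P, A}, right has 0 { }.
      Root A: left subtree has 2 nodes {R, P}, right has 0 { }.
        Root R: left subtree has 0 nodes { }, right has 1 {P}.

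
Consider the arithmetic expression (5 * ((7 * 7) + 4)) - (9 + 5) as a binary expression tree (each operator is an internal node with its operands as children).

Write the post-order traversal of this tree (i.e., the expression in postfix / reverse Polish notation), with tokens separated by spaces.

Post-order on an expression tree gives postfix notation: for each operator, emit left operand, right operand, then the operator.

5 7 7 * 4 + * 9 5 + -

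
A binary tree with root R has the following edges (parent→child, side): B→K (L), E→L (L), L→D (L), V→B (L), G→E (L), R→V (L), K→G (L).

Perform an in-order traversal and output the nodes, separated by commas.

D, L, E, G, K, B, V, R

In-order visits the left subtree, then the node, then the right subtree.
At R: go left to V.
  At V: go left to B.
    At B: go left to K.
      At K: go left to G.
        At G: go left to E.
          At E: go left to L.
            At L: go left to D.
              D is a leaf — visit D.
            Visit L.
            At L: no right child.
          Visit E.
          At E: no right child.
        Visit G.
        At G: no right child.
      Visit K.
      At K: no right child.
    Visit B.
    At B: no right child.
  Visit V.
  At V: no right child.
Visit R.
At R: no right child.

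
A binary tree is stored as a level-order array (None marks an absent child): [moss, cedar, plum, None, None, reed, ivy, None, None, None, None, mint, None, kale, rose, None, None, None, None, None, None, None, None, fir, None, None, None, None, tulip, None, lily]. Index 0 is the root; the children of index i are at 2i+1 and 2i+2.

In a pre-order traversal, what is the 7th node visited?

Pre-order visits the node, then its left subtree, then its right subtree.
Visit moss.
At moss: go left to cedar.
  cedar is a leaf — visit cedar.
At moss: go right to plum.
  Visit plum.
  At plum: go left to reed.
    Visit reed.
    At reed: go left to mint.
      Visit mint.
      At mint: go left to fir.
        fir is a leaf — visit fir.
      At mint: no right child.
    At reed: no right child.
  At plum: go right to ivy.
    Visit ivy.
    At ivy: go left to kale.
      Visit kale.
      At kale: no left child.
      At kale: go right to tulip.
        tulip is a leaf — visit tulip.
    At ivy: go right to rose.
      Visit rose.
      At rose: no left child.
      At rose: go right to lily.
        lily is a leaf — visit lily.
Full pre-order sequence: moss, cedar, plum, reed, mint, fir, ivy, kale, tulip, rose, lily.

ivy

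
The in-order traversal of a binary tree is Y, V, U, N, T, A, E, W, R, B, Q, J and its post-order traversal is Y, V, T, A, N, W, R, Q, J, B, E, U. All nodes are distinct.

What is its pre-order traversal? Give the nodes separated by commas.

The last element of post-order is the root; it splits in-order into left and right subtrees.
Root U: left subtree has 2 nodes {Y, V}, right has 9 {N, T, A, E, W, R, B, Q, J}.
  Root V: left subtree has 1 node {Y}, right has 0 { }.
  Root E: left subtree has 3 nodes {N, T, A}, right has 5 {W, R, B, Q, J}.
    Root N: left subtree has 0 nodes { }, right has 2 {T, A}.
      Root A: left subtree has 1 node {T}, right has 0 { }.
    Root B: left subtree has 2 nodes {W, R}, right has 2 {Q, J}.
      Root R: left subtree has 1 node {W}, right has 0 { }.
      Root J: left subtree has 1 node {Q}, right has 0 { }.

U, V, Y, E, N, A, T, B, R, W, J, Q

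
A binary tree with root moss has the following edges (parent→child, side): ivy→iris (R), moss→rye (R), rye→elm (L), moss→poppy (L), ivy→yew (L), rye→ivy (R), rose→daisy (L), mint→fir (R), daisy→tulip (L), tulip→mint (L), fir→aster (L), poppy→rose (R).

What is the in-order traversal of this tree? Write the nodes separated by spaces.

In-order visits the left subtree, then the node, then the right subtree.
At moss: go left to poppy.
  At poppy: no left child.
  Visit poppy.
  At poppy: go right to rose.
    At rose: go left to daisy.
      At daisy: go left to tulip.
        At tulip: go left to mint.
          At mint: no left child.
          Visit mint.
          At mint: go right to fir.
            At fir: go left to aster.
              aster is a leaf — visit aster.
            Visit fir.
            At fir: no right child.
        Visit tulip.
        At tulip: no right child.
      Visit daisy.
      At daisy: no right child.
    Visit rose.
    At rose: no right child.
Visit moss.
At moss: go right to rye.
  At rye: go left to elm.
    elm is a leaf — visit elm.
  Visit rye.
  At rye: go right to ivy.
    At ivy: go left to yew.
      yew is a leaf — visit yew.
    Visit ivy.
    At ivy: go right to iris.
      iris is a leaf — visit iris.

poppy mint aster fir tulip daisy rose moss elm rye yew ivy iris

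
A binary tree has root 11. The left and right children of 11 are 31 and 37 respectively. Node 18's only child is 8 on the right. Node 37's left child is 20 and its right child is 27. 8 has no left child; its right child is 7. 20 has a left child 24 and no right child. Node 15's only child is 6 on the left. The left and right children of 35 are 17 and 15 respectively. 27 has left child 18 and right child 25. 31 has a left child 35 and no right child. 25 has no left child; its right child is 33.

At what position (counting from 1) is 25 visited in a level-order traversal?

Level-order visits nodes level by level from the root, left to right within each level.
Level 0: 11
Level 1: 31, 37
Level 2: 35, 20, 27
Level 3: 17, 15, 24, 18, 25
Level 4: 6, 8, 33
Level 5: 7
Full level-order sequence: 11, 31, 37, 35, 20, 27, 17, 15, 24, 18, 25, 6, 8, 33, 7.

11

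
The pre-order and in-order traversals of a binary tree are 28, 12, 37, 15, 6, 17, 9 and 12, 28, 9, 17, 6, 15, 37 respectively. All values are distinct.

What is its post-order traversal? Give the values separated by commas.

The first element of pre-order is the root; it splits in-order into left and right subtrees.
Root 28: left subtree has 1 node {12}, right has 5 {9, 17, 6, 15, 37}.
  Root 37: left subtree has 4 nodes {9, 17, 6, 15}, right has 0 { }.
    Root 15: left subtree has 3 nodes {9, 17, 6}, right has 0 { }.
      Root 6: left subtree has 2 nodes {9, 17}, right has 0 { }.
        Root 17: left subtree has 1 node {9}, right has 0 { }.

12, 9, 17, 6, 15, 37, 28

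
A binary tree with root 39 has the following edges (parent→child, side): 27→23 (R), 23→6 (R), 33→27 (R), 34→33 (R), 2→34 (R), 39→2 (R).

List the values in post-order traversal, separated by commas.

Post-order visits the left subtree, then the right subtree, then the node.
At 39: no left child.
At 39: go right to 2.
  At 2: no left child.
  At 2: go right to 34.
    At 34: no left child.
    At 34: go right to 33.
      At 33: no left child.
      At 33: go right to 27.
        At 27: no left child.
        At 27: go right to 23.
          At 23: no left child.
          At 23: go right to 6.
            6 is a leaf — visit 6.
          Visit 23.
        Visit 27.
      Visit 33.
    Visit 34.
  Visit 2.
Visit 39.

6, 23, 27, 33, 34, 2, 39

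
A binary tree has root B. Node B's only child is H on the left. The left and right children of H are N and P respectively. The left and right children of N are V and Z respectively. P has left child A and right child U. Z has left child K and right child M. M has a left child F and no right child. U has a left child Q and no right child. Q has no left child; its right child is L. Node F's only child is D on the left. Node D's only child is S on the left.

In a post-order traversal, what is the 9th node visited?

Post-order visits the left subtree, then the right subtree, then the node.
At B: go left to H.
  At H: go left to N.
    At N: go left to V.
      V is a leaf — visit V.
    At N: go right to Z.
      At Z: go left to K.
        K is a leaf — visit K.
      At Z: go right to M.
        At M: go left to F.
          At F: go left to D.
            At D: go left to S.
              S is a leaf — visit S.
            At D: no right child.
            Visit D.
          At F: no right child.
          Visit F.
        At M: no right child.
        Visit M.
      Visit Z.
    Visit N.
  At H: go right to P.
    At P: go left to A.
      A is a leaf — visit A.
    At P: go right to U.
      At U: go left to Q.
        At Q: no left child.
        At Q: go right to L.
          L is a leaf — visit L.
        Visit Q.
      At U: no right child.
      Visit U.
    Visit P.
  Visit H.
At B: no right child.
Visit B.
Full post-order sequence: V, K, S, D, F, M, Z, N, A, L, Q, U, P, H, B.

A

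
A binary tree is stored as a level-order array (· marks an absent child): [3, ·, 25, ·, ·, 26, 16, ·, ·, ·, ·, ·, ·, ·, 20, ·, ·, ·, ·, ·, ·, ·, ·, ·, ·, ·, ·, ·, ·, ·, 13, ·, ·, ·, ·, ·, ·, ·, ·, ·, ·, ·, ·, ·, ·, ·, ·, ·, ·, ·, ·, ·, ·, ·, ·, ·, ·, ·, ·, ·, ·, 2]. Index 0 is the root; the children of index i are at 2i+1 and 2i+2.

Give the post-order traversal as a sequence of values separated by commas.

26, 2, 13, 20, 16, 25, 3

Post-order visits the left subtree, then the right subtree, then the node.
At 3: no left child.
At 3: go right to 25.
  At 25: go left to 26.
    26 is a leaf — visit 26.
  At 25: go right to 16.
    At 16: no left child.
    At 16: go right to 20.
      At 20: no left child.
      At 20: go right to 13.
        At 13: go left to 2.
          2 is a leaf — visit 2.
        At 13: no right child.
        Visit 13.
      Visit 20.
    Visit 16.
  Visit 25.
Visit 3.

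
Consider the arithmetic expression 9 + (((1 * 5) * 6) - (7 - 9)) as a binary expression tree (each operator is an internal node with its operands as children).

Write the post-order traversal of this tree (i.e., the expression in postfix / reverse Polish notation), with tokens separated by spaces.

9 1 5 * 6 * 7 9 - - +

Post-order on an expression tree gives postfix notation: for each operator, emit left operand, right operand, then the operator.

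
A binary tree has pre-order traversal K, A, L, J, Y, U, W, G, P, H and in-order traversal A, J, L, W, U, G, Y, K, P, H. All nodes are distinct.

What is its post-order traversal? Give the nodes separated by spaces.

The first element of pre-order is the root; it splits in-order into left and right subtrees.
Root K: left subtree has 7 nodes {A, J, L, W, U, G, Y}, right has 2 {P, H}.
  Root A: left subtree has 0 nodes { }, right has 6 {J, L, W, U, G, Y}.
    Root L: left subtree has 1 node {J}, right has 4 {W, U, G, Y}.
      Root Y: left subtree has 3 nodes {W, U, G}, right has 0 { }.
        Root U: left subtree has 1 node {W}, right has 1 {G}.
  Root P: left subtree has 0 nodes { }, right has 1 {H}.

J W G U Y L A H P K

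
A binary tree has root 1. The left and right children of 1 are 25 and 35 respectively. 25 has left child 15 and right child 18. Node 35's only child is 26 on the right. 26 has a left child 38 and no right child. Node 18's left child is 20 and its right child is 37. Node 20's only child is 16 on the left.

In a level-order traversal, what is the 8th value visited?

Level-order visits nodes level by level from the root, left to right within each level.
Level 0: 1
Level 1: 25, 35
Level 2: 15, 18, 26
Level 3: 20, 37, 38
Level 4: 16
Full level-order sequence: 1, 25, 35, 15, 18, 26, 20, 37, 38, 16.

37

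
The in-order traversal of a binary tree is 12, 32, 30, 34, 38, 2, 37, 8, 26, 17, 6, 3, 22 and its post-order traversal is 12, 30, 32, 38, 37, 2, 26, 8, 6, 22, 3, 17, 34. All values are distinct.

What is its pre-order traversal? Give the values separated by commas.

34, 32, 12, 30, 17, 8, 2, 38, 37, 26, 3, 6, 22

The last element of post-order is the root; it splits in-order into left and right subtrees.
Root 34: left subtree has 3 nodes {12, 32, 30}, right has 9 {38, 2, 37, 8, 26, 17, 6, 3, 22}.
  Root 32: left subtree has 1 node {12}, right has 1 {30}.
  Root 17: left subtree has 5 nodes {38, 2, 37, 8, 26}, right has 3 {6, 3, 22}.
    Root 8: left subtree has 3 nodes {38, 2, 37}, right has 1 {26}.
      Root 2: left subtree has 1 node {38}, right has 1 {37}.
    Root 3: left subtree has 1 node {6}, right has 1 {22}.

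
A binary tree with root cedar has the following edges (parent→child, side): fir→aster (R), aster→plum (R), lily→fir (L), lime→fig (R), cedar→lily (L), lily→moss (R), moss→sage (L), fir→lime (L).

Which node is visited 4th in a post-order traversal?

Post-order visits the left subtree, then the right subtree, then the node.
At cedar: go left to lily.
  At lily: go left to fir.
    At fir: go left to lime.
      At lime: no left child.
      At lime: go right to fig.
        fig is a leaf — visit fig.
      Visit lime.
    At fir: go right to aster.
      At aster: no left child.
      At aster: go right to plum.
        plum is a leaf — visit plum.
      Visit aster.
    Visit fir.
  At lily: go right to moss.
    At moss: go left to sage.
      sage is a leaf — visit sage.
    At moss: no right child.
    Visit moss.
  Visit lily.
At cedar: no right child.
Visit cedar.
Full post-order sequence: fig, lime, plum, aster, fir, sage, moss, lily, cedar.

aster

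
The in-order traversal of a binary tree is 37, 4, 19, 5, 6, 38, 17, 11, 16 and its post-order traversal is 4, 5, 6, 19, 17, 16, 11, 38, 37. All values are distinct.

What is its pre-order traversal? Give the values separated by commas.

The last element of post-order is the root; it splits in-order into left and right subtrees.
Root 37: left subtree has 0 nodes { }, right has 8 {4, 19, 5, 6, 38, 17, 11, 16}.
  Root 38: left subtree has 4 nodes {4, 19, 5, 6}, right has 3 {17, 11, 16}.
    Root 19: left subtree has 1 node {4}, right has 2 {5, 6}.
      Root 6: left subtree has 1 node {5}, right has 0 { }.
    Root 11: left subtree has 1 node {17}, right has 1 {16}.

37, 38, 19, 4, 6, 5, 11, 17, 16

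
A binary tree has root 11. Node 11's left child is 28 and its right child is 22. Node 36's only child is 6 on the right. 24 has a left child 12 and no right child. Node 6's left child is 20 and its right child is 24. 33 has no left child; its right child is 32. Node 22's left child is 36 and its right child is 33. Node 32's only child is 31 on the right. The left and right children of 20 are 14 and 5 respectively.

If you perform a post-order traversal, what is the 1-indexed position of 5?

3

Post-order visits the left subtree, then the right subtree, then the node.
At 11: go left to 28.
  28 is a leaf — visit 28.
At 11: go right to 22.
  At 22: go left to 36.
    At 36: no left child.
    At 36: go right to 6.
      At 6: go left to 20.
        At 20: go left to 14.
          14 is a leaf — visit 14.
        At 20: go right to 5.
          5 is a leaf — visit 5.
        Visit 20.
      At 6: go right to 24.
        At 24: go left to 12.
          12 is a leaf — visit 12.
        At 24: no right child.
        Visit 24.
      Visit 6.
    Visit 36.
  At 22: go right to 33.
    At 33: no left child.
    At 33: go right to 32.
      At 32: no left child.
      At 32: go right to 31.
        31 is a leaf — visit 31.
      Visit 32.
    Visit 33.
  Visit 22.
Visit 11.
Full post-order sequence: 28, 14, 5, 20, 12, 24, 6, 36, 31, 32, 33, 22, 11.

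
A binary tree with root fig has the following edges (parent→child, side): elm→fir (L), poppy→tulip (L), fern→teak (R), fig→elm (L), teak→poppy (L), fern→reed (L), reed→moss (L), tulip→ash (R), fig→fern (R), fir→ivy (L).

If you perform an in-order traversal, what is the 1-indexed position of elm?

3

In-order visits the left subtree, then the node, then the right subtree.
At fig: go left to elm.
  At elm: go left to fir.
    At fir: go left to ivy.
      ivy is a leaf — visit ivy.
    Visit fir.
    At fir: no right child.
  Visit elm.
  At elm: no right child.
Visit fig.
At fig: go right to fern.
  At fern: go left to reed.
    At reed: go left to moss.
      moss is a leaf — visit moss.
    Visit reed.
    At reed: no right child.
  Visit fern.
  At fern: go right to teak.
    At teak: go left to poppy.
      At poppy: go left to tulip.
        At tulip: no left child.
        Visit tulip.
        At tulip: go right to ash.
          ash is a leaf — visit ash.
      Visit poppy.
      At poppy: no right child.
    Visit teak.
    At teak: no right child.
Full in-order sequence: ivy, fir, elm, fig, moss, reed, fern, tulip, ash, poppy, teak.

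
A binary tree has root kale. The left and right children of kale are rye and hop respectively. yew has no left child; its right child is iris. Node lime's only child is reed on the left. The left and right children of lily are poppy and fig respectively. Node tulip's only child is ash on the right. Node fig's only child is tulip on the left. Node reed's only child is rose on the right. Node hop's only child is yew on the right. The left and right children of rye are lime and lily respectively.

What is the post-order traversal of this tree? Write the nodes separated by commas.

rose, reed, lime, poppy, ash, tulip, fig, lily, rye, iris, yew, hop, kale

Post-order visits the left subtree, then the right subtree, then the node.
At kale: go left to rye.
  At rye: go left to lime.
    At lime: go left to reed.
      At reed: no left child.
      At reed: go right to rose.
        rose is a leaf — visit rose.
      Visit reed.
    At lime: no right child.
    Visit lime.
  At rye: go right to lily.
    At lily: go left to poppy.
      poppy is a leaf — visit poppy.
    At lily: go right to fig.
      At fig: go left to tulip.
        At tulip: no left child.
        At tulip: go right to ash.
          ash is a leaf — visit ash.
        Visit tulip.
      At fig: no right child.
      Visit fig.
    Visit lily.
  Visit rye.
At kale: go right to hop.
  At hop: no left child.
  At hop: go right to yew.
    At yew: no left child.
    At yew: go right to iris.
      iris is a leaf — visit iris.
    Visit yew.
  Visit hop.
Visit kale.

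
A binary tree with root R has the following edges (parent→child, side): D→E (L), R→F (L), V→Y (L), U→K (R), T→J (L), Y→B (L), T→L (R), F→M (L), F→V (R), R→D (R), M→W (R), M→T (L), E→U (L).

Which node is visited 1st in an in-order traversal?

In-order visits the left subtree, then the node, then the right subtree.
At R: go left to F.
  At F: go left to M.
    At M: go left to T.
      At T: go left to J.
        J is a leaf — visit J.
      Visit T.
      At T: go right to L.
        L is a leaf — visit L.
    Visit M.
    At M: go right to W.
      W is a leaf — visit W.
  Visit F.
  At F: go right to V.
    At V: go left to Y.
      At Y: go left to B.
        B is a leaf — visit B.
      Visit Y.
      At Y: no right child.
    Visit V.
    At V: no right child.
Visit R.
At R: go right to D.
  At D: go left to E.
    At E: go left to U.
      At U: no left child.
      Visit U.
      At U: go right to K.
        K is a leaf — visit K.
    Visit E.
    At E: no right child.
  Visit D.
  At D: no right child.
Full in-order sequence: J, T, L, M, W, F, B, Y, V, R, U, K, E, D.

J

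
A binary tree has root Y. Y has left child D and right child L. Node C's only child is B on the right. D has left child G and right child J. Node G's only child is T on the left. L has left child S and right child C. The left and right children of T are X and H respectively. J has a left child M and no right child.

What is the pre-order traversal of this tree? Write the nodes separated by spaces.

Pre-order visits the node, then its left subtree, then its right subtree.
Visit Y.
At Y: go left to D.
  Visit D.
  At D: go left to G.
    Visit G.
    At G: go left to T.
      Visit T.
      At T: go left to X.
        X is a leaf — visit X.
      At T: go right to H.
        H is a leaf — visit H.
    At G: no right child.
  At D: go right to J.
    Visit J.
    At J: go left to M.
      M is a leaf — visit M.
    At J: no right child.
At Y: go right to L.
  Visit L.
  At L: go left to S.
    S is a leaf — visit S.
  At L: go right to C.
    Visit C.
    At C: no left child.
    At C: go right to B.
      B is a leaf — visit B.

Y D G T X H J M L S C B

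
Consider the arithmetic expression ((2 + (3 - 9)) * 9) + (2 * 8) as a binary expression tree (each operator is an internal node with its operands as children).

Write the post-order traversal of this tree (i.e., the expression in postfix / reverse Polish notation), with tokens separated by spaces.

Post-order on an expression tree gives postfix notation: for each operator, emit left operand, right operand, then the operator.

2 3 9 - + 9 * 2 8 * +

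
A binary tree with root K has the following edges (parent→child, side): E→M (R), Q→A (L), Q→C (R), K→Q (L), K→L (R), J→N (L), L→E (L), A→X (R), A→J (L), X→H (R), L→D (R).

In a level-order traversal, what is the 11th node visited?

N

Level-order visits nodes level by level from the root, left to right within each level.
Level 0: K
Level 1: Q, L
Level 2: A, C, E, D
Level 3: J, X, M
Level 4: N, H
Full level-order sequence: K, Q, L, A, C, E, D, J, X, M, N, H.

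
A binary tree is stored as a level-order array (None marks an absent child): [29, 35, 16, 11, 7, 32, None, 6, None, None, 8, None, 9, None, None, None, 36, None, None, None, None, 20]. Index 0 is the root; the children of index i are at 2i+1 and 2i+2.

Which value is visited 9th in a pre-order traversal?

16

Pre-order visits the node, then its left subtree, then its right subtree.
Visit 29.
At 29: go left to 35.
  Visit 35.
  At 35: go left to 11.
    Visit 11.
    At 11: go left to 6.
      Visit 6.
      At 6: no left child.
      At 6: go right to 36.
        36 is a leaf — visit 36.
    At 11: no right child.
  At 35: go right to 7.
    Visit 7.
    At 7: no left child.
    At 7: go right to 8.
      Visit 8.
      At 8: go left to 20.
        20 is a leaf — visit 20.
      At 8: no right child.
At 29: go right to 16.
  Visit 16.
  At 16: go left to 32.
    Visit 32.
    At 32: no left child.
    At 32: go right to 9.
      9 is a leaf — visit 9.
  At 16: no right child.
Full pre-order sequence: 29, 35, 11, 6, 36, 7, 8, 20, 16, 32, 9.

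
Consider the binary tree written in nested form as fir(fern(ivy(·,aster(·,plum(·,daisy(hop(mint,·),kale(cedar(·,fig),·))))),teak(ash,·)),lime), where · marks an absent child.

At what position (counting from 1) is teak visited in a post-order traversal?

11

Post-order visits the left subtree, then the right subtree, then the node.
At fir: go left to fern.
  At fern: go left to ivy.
    At ivy: no left child.
    At ivy: go right to aster.
      At aster: no left child.
      At aster: go right to plum.
        At plum: no left child.
        At plum: go right to daisy.
          At daisy: go left to hop.
            At hop: go left to mint.
              mint is a leaf — visit mint.
            At hop: no right child.
            Visit hop.
          At daisy: go right to kale.
            At kale: go left to cedar.
              At cedar: no left child.
              At cedar: go right to fig.
                fig is a leaf — visit fig.
              Visit cedar.
            At kale: no right child.
            Visit kale.
          Visit daisy.
        Visit plum.
      Visit aster.
    Visit ivy.
  At fern: go right to teak.
    At teak: go left to ash.
      ash is a leaf — visit ash.
    At teak: no right child.
    Visit teak.
  Visit fern.
At fir: go right to lime.
  lime is a leaf — visit lime.
Visit fir.
Full post-order sequence: mint, hop, fig, cedar, kale, daisy, plum, aster, ivy, ash, teak, fern, lime, fir.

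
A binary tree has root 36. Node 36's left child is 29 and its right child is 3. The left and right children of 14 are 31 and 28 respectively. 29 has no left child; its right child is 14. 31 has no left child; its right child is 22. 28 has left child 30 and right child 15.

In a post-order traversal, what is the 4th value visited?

15

Post-order visits the left subtree, then the right subtree, then the node.
At 36: go left to 29.
  At 29: no left child.
  At 29: go right to 14.
    At 14: go left to 31.
      At 31: no left child.
      At 31: go right to 22.
        22 is a leaf — visit 22.
      Visit 31.
    At 14: go right to 28.
      At 28: go left to 30.
        30 is a leaf — visit 30.
      At 28: go right to 15.
        15 is a leaf — visit 15.
      Visit 28.
    Visit 14.
  Visit 29.
At 36: go right to 3.
  3 is a leaf — visit 3.
Visit 36.
Full post-order sequence: 22, 31, 30, 15, 28, 14, 29, 3, 36.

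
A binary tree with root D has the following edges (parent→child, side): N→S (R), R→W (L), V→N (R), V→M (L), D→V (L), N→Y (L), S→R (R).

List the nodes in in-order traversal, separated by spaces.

M V Y N S W R D

In-order visits the left subtree, then the node, then the right subtree.
At D: go left to V.
  At V: go left to M.
    M is a leaf — visit M.
  Visit V.
  At V: go right to N.
    At N: go left to Y.
      Y is a leaf — visit Y.
    Visit N.
    At N: go right to S.
      At S: no left child.
      Visit S.
      At S: go right to R.
        At R: go left to W.
          W is a leaf — visit W.
        Visit R.
        At R: no right child.
Visit D.
At D: no right child.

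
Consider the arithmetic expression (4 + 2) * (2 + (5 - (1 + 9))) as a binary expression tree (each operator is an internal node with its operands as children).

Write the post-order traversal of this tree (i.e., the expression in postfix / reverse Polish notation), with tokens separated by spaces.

4 2 + 2 5 1 9 + - + *

Post-order on an expression tree gives postfix notation: for each operator, emit left operand, right operand, then the operator.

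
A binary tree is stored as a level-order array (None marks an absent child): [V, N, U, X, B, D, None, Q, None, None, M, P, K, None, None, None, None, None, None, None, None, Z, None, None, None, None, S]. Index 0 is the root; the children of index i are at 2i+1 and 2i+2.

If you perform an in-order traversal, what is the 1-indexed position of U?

12

In-order visits the left subtree, then the node, then the right subtree.
At V: go left to N.
  At N: go left to X.
    At X: go left to Q.
      Q is a leaf — visit Q.
    Visit X.
    At X: no right child.
  Visit N.
  At N: go right to B.
    At B: no left child.
    Visit B.
    At B: go right to M.
      At M: go left to Z.
        Z is a leaf — visit Z.
      Visit M.
      At M: no right child.
Visit V.
At V: go right to U.
  At U: go left to D.
    At D: go left to P.
      P is a leaf — visit P.
    Visit D.
    At D: go right to K.
      At K: no left child.
      Visit K.
      At K: go right to S.
        S is a leaf — visit S.
  Visit U.
  At U: no right child.
Full in-order sequence: Q, X, N, B, Z, M, V, P, D, K, S, U.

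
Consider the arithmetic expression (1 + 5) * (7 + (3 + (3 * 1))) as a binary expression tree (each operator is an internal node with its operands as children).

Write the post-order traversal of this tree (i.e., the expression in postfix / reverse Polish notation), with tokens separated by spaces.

1 5 + 7 3 3 1 * + + *

Post-order on an expression tree gives postfix notation: for each operator, emit left operand, right operand, then the operator.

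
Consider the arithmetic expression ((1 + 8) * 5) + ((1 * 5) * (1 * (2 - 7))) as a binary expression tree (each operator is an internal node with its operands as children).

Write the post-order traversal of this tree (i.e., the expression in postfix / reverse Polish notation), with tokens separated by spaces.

Post-order on an expression tree gives postfix notation: for each operator, emit left operand, right operand, then the operator.

1 8 + 5 * 1 5 * 1 2 7 - * * +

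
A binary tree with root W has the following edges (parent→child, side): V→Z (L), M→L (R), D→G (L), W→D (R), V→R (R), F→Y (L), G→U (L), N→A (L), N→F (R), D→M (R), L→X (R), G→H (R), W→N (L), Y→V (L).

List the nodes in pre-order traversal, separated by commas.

Pre-order visits the node, then its left subtree, then its right subtree.
Visit W.
At W: go left to N.
  Visit N.
  At N: go left to A.
    A is a leaf — visit A.
  At N: go right to F.
    Visit F.
    At F: go left to Y.
      Visit Y.
      At Y: go left to V.
        Visit V.
        At V: go left to Z.
          Z is a leaf — visit Z.
        At V: go right to R.
          R is a leaf — visit R.
      At Y: no right child.
    At F: no right child.
At W: go right to D.
  Visit D.
  At D: go left to G.
    Visit G.
    At G: go left to U.
      U is a leaf — visit U.
    At G: go right to H.
      H is a leaf — visit H.
  At D: go right to M.
    Visit M.
    At M: no left child.
    At M: go right to L.
      Visit L.
      At L: no left child.
      At L: go right to X.
        X is a leaf — visit X.

W, N, A, F, Y, V, Z, R, D, G, U, H, M, L, X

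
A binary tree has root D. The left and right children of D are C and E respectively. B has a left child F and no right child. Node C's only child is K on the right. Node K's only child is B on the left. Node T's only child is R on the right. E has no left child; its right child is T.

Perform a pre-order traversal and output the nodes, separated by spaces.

Pre-order visits the node, then its left subtree, then its right subtree.
Visit D.
At D: go left to C.
  Visit C.
  At C: no left child.
  At C: go right to K.
    Visit K.
    At K: go left to B.
      Visit B.
      At B: go left to F.
        F is a leaf — visit F.
      At B: no right child.
    At K: no right child.
At D: go right to E.
  Visit E.
  At E: no left child.
  At E: go right to T.
    Visit T.
    At T: no left child.
    At T: go right to R.
      R is a leaf — visit R.

D C K B F E T R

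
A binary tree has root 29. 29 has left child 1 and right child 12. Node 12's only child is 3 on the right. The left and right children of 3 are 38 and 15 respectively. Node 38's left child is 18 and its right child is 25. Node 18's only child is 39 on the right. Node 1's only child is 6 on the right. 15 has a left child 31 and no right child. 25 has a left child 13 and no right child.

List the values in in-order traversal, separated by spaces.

In-order visits the left subtree, then the node, then the right subtree.
At 29: go left to 1.
  At 1: no left child.
  Visit 1.
  At 1: go right to 6.
    6 is a leaf — visit 6.
Visit 29.
At 29: go right to 12.
  At 12: no left child.
  Visit 12.
  At 12: go right to 3.
    At 3: go left to 38.
      At 38: go left to 18.
        At 18: no left child.
        Visit 18.
        At 18: go right to 39.
          39 is a leaf — visit 39.
      Visit 38.
      At 38: go right to 25.
        At 25: go left to 13.
          13 is a leaf — visit 13.
        Visit 25.
        At 25: no right child.
    Visit 3.
    At 3: go right to 15.
      At 15: go left to 31.
        31 is a leaf — visit 31.
      Visit 15.
      At 15: no right child.

1 6 29 12 18 39 38 13 25 3 31 15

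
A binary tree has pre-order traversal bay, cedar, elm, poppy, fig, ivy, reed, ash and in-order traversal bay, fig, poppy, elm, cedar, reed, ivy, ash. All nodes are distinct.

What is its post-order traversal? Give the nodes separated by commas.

fig, poppy, elm, reed, ash, ivy, cedar, bay

The first element of pre-order is the root; it splits in-order into left and right subtrees.
Root bay: left subtree has 0 nodes { }, right has 7 {fig, poppy, elm, cedar, reed, ivy, ash}.
  Root cedar: left subtree has 3 nodes {fig, poppy, elm}, right has 3 {reed, ivy, ash}.
    Root elm: left subtree has 2 nodes {fig, poppy}, right has 0 { }.
      Root poppy: left subtree has 1 node {fig}, right has 0 { }.
    Root ivy: left subtree has 1 node {reed}, right has 1 {ash}.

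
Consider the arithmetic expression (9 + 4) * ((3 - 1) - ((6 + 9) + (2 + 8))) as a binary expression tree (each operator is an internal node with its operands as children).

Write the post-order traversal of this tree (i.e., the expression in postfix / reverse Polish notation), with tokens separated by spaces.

Post-order on an expression tree gives postfix notation: for each operator, emit left operand, right operand, then the operator.

9 4 + 3 1 - 6 9 + 2 8 + + - *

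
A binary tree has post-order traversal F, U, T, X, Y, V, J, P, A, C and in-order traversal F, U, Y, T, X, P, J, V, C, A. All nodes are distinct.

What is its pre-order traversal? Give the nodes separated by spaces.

C P Y U F X T J V A

The last element of post-order is the root; it splits in-order into left and right subtrees.
Root C: left subtree has 8 nodes {F, U, Y, T, X, P, J, V}, right has 1 {A}.
  Root P: left subtree has 5 nodes {F, U, Y, T, X}, right has 2 {J, V}.
    Root Y: left subtree has 2 nodes {F, U}, right has 2 {T, X}.
      Root U: left subtree has 1 node {F}, right has 0 { }.
      Root X: left subtree has 1 node {T}, right has 0 { }.
    Root J: left subtree has 0 nodes { }, right has 1 {V}.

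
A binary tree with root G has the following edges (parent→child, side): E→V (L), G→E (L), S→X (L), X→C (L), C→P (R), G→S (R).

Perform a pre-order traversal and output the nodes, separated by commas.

G, E, V, S, X, C, P

Pre-order visits the node, then its left subtree, then its right subtree.
Visit G.
At G: go left to E.
  Visit E.
  At E: go left to V.
    V is a leaf — visit V.
  At E: no right child.
At G: go right to S.
  Visit S.
  At S: go left to X.
    Visit X.
    At X: go left to C.
      Visit C.
      At C: no left child.
      At C: go right to P.
        P is a leaf — visit P.
    At X: no right child.
  At S: no right child.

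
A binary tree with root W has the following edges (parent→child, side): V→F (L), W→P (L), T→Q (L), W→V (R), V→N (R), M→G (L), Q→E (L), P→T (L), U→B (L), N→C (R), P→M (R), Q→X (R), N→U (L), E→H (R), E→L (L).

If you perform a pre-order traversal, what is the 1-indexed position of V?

Pre-order visits the node, then its left subtree, then its right subtree.
Visit W.
At W: go left to P.
  Visit P.
  At P: go left to T.
    Visit T.
    At T: go left to Q.
      Visit Q.
      At Q: go left to E.
        Visit E.
        At E: go left to L.
          L is a leaf — visit L.
        At E: go right to H.
          H is a leaf — visit H.
      At Q: go right to X.
        X is a leaf — visit X.
    At T: no right child.
  At P: go right to M.
    Visit M.
    At M: go left to G.
      G is a leaf — visit G.
    At M: no right child.
At W: go right to V.
  Visit V.
  At V: go left to F.
    F is a leaf — visit F.
  At V: go right to N.
    Visit N.
    At N: go left to U.
      Visit U.
      At U: go left to B.
        B is a leaf — visit B.
      At U: no right child.
    At N: go right to C.
      C is a leaf — visit C.
Full pre-order sequence: W, P, T, Q, E, L, H, X, M, G, V, F, N, U, B, C.

11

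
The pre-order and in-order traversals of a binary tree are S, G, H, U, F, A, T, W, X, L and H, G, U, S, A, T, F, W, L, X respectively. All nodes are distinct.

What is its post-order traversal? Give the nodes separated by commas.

H, U, G, T, A, L, X, W, F, S

The first element of pre-order is the root; it splits in-order into left and right subtrees.
Root S: left subtree has 3 nodes {H, G, U}, right has 6 {A, T, F, W, L, X}.
  Root G: left subtree has 1 node {H}, right has 1 {U}.
  Root F: left subtree has 2 nodes {A, T}, right has 3 {W, L, X}.
    Root A: left subtree has 0 nodes { }, right has 1 {T}.
    Root W: left subtree has 0 nodes { }, right has 2 {L, X}.
      Root X: left subtree has 1 node {L}, right has 0 { }.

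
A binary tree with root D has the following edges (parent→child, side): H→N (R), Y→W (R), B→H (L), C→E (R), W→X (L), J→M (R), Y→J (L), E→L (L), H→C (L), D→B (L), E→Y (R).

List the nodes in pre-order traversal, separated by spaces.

Pre-order visits the node, then its left subtree, then its right subtree.
Visit D.
At D: go left to B.
  Visit B.
  At B: go left to H.
    Visit H.
    At H: go left to C.
      Visit C.
      At C: no left child.
      At C: go right to E.
        Visit E.
        At E: go left to L.
          L is a leaf — visit L.
        At E: go right to Y.
          Visit Y.
          At Y: go left to J.
            Visit J.
            At J: no left child.
            At J: go right to M.
              M is a leaf — visit M.
          At Y: go right to W.
            Visit W.
            At W: go left to X.
              X is a leaf — visit X.
            At W: no right child.
    At H: go right to N.
      N is a leaf — visit N.
  At B: no right child.
At D: no right child.

D B H C E L Y J M W X N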